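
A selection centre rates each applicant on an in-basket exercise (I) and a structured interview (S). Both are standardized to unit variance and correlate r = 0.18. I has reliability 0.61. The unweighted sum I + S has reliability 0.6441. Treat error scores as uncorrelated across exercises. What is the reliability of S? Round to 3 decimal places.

0.550

Var(I+S) = 2 + 2·0.18 = 2.360.
True-score variance = ρ_I + ρ_S + 2·0.18, so 0.6441 = (0.61 + ρ_S + 0.36) / 2.360.
ρ_S = 0.6441·2.360 − 0.61 − 0.36 = 0.550.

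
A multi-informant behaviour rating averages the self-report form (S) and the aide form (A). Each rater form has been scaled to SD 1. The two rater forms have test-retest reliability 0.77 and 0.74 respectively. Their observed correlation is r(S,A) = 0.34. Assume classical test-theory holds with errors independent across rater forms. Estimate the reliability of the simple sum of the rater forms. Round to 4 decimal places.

0.8172

Var(S+A) = 2 + 2·[0.34] = 2 + 0.68 = 2.68.
Because errors are independent across components, Cov(Tᵢ,Tⱼ) = Cov(Xᵢ,Xⱼ); the off-diagonal part of the true-score variance is the same as above.
True-score variance = [0.77 + 0.74] + 0.68 = 1.51 + 0.68 = 2.19.
Reliability = 2.19 / 2.68 = 0.8172.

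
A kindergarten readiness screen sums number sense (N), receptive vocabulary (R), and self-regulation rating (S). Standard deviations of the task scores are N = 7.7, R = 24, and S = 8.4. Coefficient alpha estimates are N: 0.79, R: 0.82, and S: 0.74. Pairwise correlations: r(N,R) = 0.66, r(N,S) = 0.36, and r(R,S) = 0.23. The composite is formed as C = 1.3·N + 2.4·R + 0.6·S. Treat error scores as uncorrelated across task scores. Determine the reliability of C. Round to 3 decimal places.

0.857

Var(C) = 1.3²·7.7² + 2.4²·24² + 0.6²·8.4² + 2·[3.12·7.7·24·0.66 + 0.78·7.7·8.4·0.36 + 1.44·24·8.4·0.23] = 3443.36 + 930.944 = 4374.31.
Under uncorrelated errors the observed covariances equal the true-score covariances, so only the own-variance terms attenuate.
True-score variance = [1.3²·7.7²·0.79 + 2.4²·24²·0.82 + 0.6²·8.4²·0.74] + 930.944 = 2818.52 + 930.944 = 3749.46.
Reliability = 3749.46 / 4374.31 = 0.857.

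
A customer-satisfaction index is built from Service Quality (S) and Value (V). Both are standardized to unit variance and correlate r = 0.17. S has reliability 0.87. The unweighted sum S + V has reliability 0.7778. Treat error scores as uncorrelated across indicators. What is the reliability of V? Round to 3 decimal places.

0.610

Var(S+V) = 2 + 2·0.17 = 2.340.
True-score variance = ρ_S + ρ_V + 2·0.17, so 0.7778 = (0.87 + ρ_V + 0.34) / 2.340.
ρ_V = 0.7778·2.340 − 0.87 − 0.34 = 0.610.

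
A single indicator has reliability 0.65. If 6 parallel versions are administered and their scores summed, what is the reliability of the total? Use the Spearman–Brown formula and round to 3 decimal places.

ρ_k = kρ / (1 + (k−1)ρ) = 6·0.65 / (1 + 5·0.65) = 3.900 / 4.250 = 0.918.

0.918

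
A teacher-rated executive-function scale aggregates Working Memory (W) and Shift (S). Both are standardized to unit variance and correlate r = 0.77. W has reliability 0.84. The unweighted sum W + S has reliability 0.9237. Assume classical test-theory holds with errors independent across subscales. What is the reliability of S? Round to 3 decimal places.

0.890

Var(W+S) = 2 + 2·0.77 = 3.540.
True-score variance = ρ_W + ρ_S + 2·0.77, so 0.9237 = (0.84 + ρ_S + 1.54) / 3.540.
ρ_S = 0.9237·3.540 − 0.84 − 1.54 = 0.890.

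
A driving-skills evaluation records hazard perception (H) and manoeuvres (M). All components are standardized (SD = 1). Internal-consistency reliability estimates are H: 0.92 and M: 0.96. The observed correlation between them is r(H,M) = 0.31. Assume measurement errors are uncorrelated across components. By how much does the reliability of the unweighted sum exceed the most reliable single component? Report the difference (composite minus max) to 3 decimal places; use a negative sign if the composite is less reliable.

-0.006

Var(sum) = 2 + 0.62 = 2.62; true-score variance = 1.88 + 0.62 = 2.5; composite reliability = 0.9542.
Max component reliability = 0.9600.
Difference = 0.9542 − 0.9600 = -0.006.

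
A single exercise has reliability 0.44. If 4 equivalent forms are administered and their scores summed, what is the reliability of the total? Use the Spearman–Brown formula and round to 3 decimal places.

ρ_k = kρ / (1 + (k−1)ρ) = 4·0.44 / (1 + 3·0.44) = 1.760 / 2.320 = 0.759.

0.759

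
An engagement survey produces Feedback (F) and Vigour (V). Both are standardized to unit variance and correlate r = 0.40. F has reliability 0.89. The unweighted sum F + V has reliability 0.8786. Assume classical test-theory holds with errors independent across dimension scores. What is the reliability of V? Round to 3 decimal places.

Var(F+V) = 2 + 2·0.40 = 2.800.
True-score variance = ρ_F + ρ_V + 2·0.40, so 0.8786 = (0.89 + ρ_V + 0.80) / 2.800.
ρ_V = 0.8786·2.800 − 0.89 − 0.80 = 0.770.

0.770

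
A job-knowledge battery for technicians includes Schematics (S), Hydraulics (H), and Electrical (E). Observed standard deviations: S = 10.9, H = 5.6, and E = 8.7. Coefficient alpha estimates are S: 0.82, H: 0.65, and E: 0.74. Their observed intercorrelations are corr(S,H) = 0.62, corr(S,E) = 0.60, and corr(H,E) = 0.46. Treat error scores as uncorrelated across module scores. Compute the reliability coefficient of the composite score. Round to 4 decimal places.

Var(S+H+E) = 10.9² + 5.6² + 8.7² + 2·[10.9·5.6·0.62 + 10.9·8.7·0.60 + 5.6·8.7·0.46] = 225.86 + 234.308 = 460.168.
With uncorrelated errors the cross-covariances are all true-score covariance, so they carry over unchanged; only the diagonal terms shrink to ρᵢσᵢ².
True-score variance = [10.9²·0.82 + 5.6²·0.65 + 8.7²·0.74] + 234.308 = 173.819 + 234.308 = 408.127.
Reliability = 408.127 / 460.168 = 0.8869.

0.8869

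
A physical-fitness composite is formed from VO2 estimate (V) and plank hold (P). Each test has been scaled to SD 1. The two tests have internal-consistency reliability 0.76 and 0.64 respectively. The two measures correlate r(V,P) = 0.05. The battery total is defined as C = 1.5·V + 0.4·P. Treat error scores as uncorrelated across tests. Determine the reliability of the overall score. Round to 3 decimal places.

0.758

Var(C) = 1.5² + 0.4² + 2·[0.6·0.05] = 2.41 + 0.06 = 2.47.
Because errors are independent across components, Cov(Tᵢ,Tⱼ) = Cov(Xᵢ,Xⱼ); the off-diagonal part of the true-score variance is the same as above.
True-score variance = [1.5²·0.76 + 0.4²·0.64] + 0.06 = 1.8124 + 0.06 = 1.8724.
Reliability = 1.8724 / 2.47 = 0.758.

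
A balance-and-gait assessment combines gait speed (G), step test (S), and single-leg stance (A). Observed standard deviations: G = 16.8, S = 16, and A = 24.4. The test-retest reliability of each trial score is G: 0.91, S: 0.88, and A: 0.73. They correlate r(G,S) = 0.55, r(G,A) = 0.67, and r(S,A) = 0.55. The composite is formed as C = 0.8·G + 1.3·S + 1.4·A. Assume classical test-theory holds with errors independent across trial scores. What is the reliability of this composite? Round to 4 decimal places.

0.8900

Var(C) = 0.8²·16.8² + 1.3²·16² + 1.4²·24.4² + 2·[1.04·16.8·16·0.55 + 1.12·16.8·24.4·0.67 + 1.82·16·24.4·0.55] = 1780.18 + 1704.3 = 3484.48.
Under uncorrelated errors the observed covariances equal the true-score covariances, so only the own-variance terms attenuate.
True-score variance = [0.8²·16.8²·0.91 + 1.3²·16²·0.88 + 1.4²·24.4²·0.73] + 1704.3 = 1396.94 + 1704.3 = 3101.24.
Reliability = 3101.24 / 3484.48 = 0.8900.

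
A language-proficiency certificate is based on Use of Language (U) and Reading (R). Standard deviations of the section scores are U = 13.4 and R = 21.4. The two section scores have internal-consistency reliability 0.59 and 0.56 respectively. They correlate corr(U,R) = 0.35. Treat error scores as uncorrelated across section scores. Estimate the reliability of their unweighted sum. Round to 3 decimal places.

Var(U+R) = 13.4² + 21.4² + 2·[13.4·21.4·0.35] = 637.52 + 200.732 = 838.252.
Under uncorrelated errors the observed covariances equal the true-score covariances, so only the own-variance terms attenuate.
True-score variance = [13.4²·0.59 + 21.4²·0.56] + 200.732 = 362.398 + 200.732 = 563.13.
Reliability = 563.13 / 838.252 = 0.672.

0.672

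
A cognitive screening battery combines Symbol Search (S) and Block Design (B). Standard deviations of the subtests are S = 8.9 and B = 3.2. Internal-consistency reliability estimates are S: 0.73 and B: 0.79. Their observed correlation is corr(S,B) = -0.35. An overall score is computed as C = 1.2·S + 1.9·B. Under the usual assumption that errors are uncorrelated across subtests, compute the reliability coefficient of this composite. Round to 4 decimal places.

0.6348

Var(C) = 1.2²·8.9² + 1.9²·3.2² + 2·[2.28·8.9·3.2·(-0.35)] = 151.029 − 45.4541 = 105.575.
Under uncorrelated errors the observed covariances equal the true-score covariances, so only the own-variance terms attenuate.
True-score variance = [1.2²·8.9²·0.73 + 1.9²·3.2²·0.79] − 45.4541 = 112.469 − 45.4541 = 67.0149.
Reliability = 67.0149 / 105.575 = 0.6348.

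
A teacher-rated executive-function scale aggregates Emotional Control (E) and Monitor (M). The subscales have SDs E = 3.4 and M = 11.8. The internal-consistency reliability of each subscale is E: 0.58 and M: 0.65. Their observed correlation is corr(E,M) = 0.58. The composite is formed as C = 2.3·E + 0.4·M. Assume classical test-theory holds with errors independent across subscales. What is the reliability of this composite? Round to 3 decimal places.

Var(C) = 2.3²·3.4² + 0.4²·11.8² + 2·[0.92·3.4·11.8·0.58] = 83.4308 + 42.8161 = 126.247.
With uncorrelated errors the cross-covariances are all true-score covariance, so they carry over unchanged; only the diagonal terms shrink to ρᵢσᵢ².
True-score variance = [2.3²·3.4²·0.58 + 0.4²·11.8²·0.65] + 42.8161 = 49.9494 + 42.8161 = 92.7654.
Reliability = 92.7654 / 126.247 = 0.735.

0.735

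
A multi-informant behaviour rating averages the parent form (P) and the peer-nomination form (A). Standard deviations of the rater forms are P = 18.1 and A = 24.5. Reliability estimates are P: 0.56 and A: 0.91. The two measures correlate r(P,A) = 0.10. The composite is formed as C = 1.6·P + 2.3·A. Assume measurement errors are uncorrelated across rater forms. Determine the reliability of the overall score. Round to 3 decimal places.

0.849

Var(C) = 1.6²·18.1² + 2.3²·24.5² + 2·[3.68·18.1·24.5·0.10] = 4014 + 326.379 = 4340.38.
With uncorrelated errors the cross-covariances are all true-score covariance, so they carry over unchanged; only the diagonal terms shrink to ρᵢσᵢ².
True-score variance = [1.6²·18.1²·0.56 + 2.3²·24.5²·0.91] + 326.379 = 3359.21 + 326.379 = 3685.58.
Reliability = 3685.58 / 4340.38 = 0.849.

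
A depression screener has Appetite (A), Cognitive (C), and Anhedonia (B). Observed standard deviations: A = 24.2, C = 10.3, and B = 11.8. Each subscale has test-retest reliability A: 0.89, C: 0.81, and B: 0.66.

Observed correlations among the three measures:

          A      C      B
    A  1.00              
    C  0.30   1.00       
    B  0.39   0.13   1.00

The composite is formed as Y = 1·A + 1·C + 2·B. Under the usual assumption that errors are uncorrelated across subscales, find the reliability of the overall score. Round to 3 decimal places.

0.856

Var(Y) = 24.2² + 10.3² + 2²·11.8² + 2·[24.2·10.3·0.30 + 2·24.2·11.8·0.39 + 2·10.3·11.8·0.13] = 1248.69 + 658.23 = 1906.92.
Because errors are independent across components, Cov(Tᵢ,Tⱼ) = Cov(Xᵢ,Xⱼ); the off-diagonal part of the true-score variance is the same as above.
True-score variance = [24.2²·0.89 + 10.3²·0.81 + 2²·11.8²·0.66] + 658.23 = 974.746 + 658.23 = 1632.98.
Reliability = 1632.98 / 1906.92 = 0.856.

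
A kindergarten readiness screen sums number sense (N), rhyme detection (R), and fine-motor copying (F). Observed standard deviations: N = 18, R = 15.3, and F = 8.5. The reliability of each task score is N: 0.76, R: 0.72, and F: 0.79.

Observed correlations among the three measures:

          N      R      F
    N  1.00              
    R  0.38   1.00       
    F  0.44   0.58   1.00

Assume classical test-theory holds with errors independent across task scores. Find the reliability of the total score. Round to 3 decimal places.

Var(N+R+F) = 18² + 15.3² + 8.5² + 2·[18·15.3·0.38 + 18·8.5·0.44 + 15.3·8.5·0.58] = 630.34 + 494.802 = 1125.14.
With uncorrelated errors the cross-covariances are all true-score covariance, so they carry over unchanged; only the diagonal terms shrink to ρᵢσᵢ².
True-score variance = [18²·0.76 + 15.3²·0.72 + 8.5²·0.79] + 494.802 = 471.862 + 494.802 = 966.664.
Reliability = 966.664 / 1125.14 = 0.859.

0.859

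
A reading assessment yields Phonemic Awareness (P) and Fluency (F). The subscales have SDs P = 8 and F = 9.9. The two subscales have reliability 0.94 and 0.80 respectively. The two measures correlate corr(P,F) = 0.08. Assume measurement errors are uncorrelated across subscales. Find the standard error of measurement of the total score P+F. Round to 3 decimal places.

4.842

Var(total) = 162.01 + 12.672 = 174.682.
True-score variance = 138.568 + 12.672 = 151.24, so reliability = 0.8658.
Error variance = 174.682 − 151.24 = 23.442; SEM = √23.442 = 4.842.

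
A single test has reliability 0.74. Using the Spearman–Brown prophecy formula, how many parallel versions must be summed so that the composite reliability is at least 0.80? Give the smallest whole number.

k ≥ ρ*(1−ρ₁)/(ρ₁(1−ρ*)) = 0.80·0.26 / (0.74·0.20) = 1.405.
Smallest integer k = 2.

2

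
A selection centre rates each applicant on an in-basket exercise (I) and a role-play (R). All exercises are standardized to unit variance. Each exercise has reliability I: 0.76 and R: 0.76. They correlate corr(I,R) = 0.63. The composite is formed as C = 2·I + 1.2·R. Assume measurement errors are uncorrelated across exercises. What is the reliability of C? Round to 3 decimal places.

Var(C) = 2² + 1.2² + 2·[2.4·0.63] = 5.44 + 3.024 = 8.464.
Under uncorrelated errors the observed covariances equal the true-score covariances, so only the own-variance terms attenuate.
True-score variance = [2²·0.76 + 1.2²·0.76] + 3.024 = 4.1344 + 3.024 = 7.1584.
Reliability = 7.1584 / 8.464 = 0.846.

0.846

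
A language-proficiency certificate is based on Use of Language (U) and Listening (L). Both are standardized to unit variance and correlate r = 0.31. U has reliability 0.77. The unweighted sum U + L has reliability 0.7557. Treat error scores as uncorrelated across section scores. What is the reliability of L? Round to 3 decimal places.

Var(U+L) = 2 + 2·0.31 = 2.620.
True-score variance = ρ_U + ρ_L + 2·0.31, so 0.7557 = (0.77 + ρ_L + 0.62) / 2.620.
ρ_L = 0.7557·2.620 − 0.77 − 0.62 = 0.590.

0.590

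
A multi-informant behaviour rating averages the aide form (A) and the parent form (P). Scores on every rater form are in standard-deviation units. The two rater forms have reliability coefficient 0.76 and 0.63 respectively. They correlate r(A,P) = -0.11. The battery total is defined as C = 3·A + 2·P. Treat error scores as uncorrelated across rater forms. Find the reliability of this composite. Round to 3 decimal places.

0.688

Var(C) = 3² + 2² + 2·[6·(-0.11)] = 13 − 1.32 = 11.68.
Because errors are independent across components, Cov(Tᵢ,Tⱼ) = Cov(Xᵢ,Xⱼ); the off-diagonal part of the true-score variance is the same as above.
True-score variance = [3²·0.76 + 2²·0.63] − 1.32 = 9.36 − 1.32 = 8.04.
Reliability = 8.04 / 11.68 = 0.688.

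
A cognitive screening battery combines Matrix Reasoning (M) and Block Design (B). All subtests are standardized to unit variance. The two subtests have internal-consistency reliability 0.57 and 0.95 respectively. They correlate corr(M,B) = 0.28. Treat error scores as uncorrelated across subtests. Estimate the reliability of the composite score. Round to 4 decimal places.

Var(M+B) = 2 + 2·[0.28] = 2 + 0.56 = 2.56.
Under uncorrelated errors the observed covariances equal the true-score covariances, so only the own-variance terms attenuate.
True-score variance = [0.57 + 0.95] + 0.56 = 1.52 + 0.56 = 2.08.
Reliability = 2.08 / 2.56 = 0.8125.

0.8125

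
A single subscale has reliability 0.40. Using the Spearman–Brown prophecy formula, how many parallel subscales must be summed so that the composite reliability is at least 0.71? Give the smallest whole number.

k ≥ ρ*(1−ρ₁)/(ρ₁(1−ρ*)) = 0.71·0.60 / (0.40·0.29) = 3.672.
Smallest integer k = 4.

4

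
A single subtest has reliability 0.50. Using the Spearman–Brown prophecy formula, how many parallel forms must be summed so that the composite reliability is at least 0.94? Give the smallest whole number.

k ≥ ρ*(1−ρ₁)/(ρ₁(1−ρ*)) = 0.94·0.50 / (0.50·0.06) = 15.667.
Smallest integer k = 16.

16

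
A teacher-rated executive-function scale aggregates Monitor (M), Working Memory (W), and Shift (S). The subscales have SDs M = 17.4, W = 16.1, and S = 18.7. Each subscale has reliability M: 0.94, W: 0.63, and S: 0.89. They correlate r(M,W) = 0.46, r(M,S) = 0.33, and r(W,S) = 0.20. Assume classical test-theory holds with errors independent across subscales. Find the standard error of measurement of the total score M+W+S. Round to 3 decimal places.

12.351

Var(total) = 911.66 + 592.908 = 1504.57.
True-score variance = 759.121 + 592.908 = 1352.03, so reliability = 0.8986.
Error variance = 1504.57 − 1352.03 = 152.539; SEM = √152.539 = 12.351.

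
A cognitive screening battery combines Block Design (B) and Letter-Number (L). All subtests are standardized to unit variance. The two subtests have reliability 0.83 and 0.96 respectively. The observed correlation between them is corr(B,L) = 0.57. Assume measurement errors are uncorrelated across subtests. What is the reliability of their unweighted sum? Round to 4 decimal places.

Var(B+L) = 2 + 2·[0.57] = 2 + 1.14 = 3.14.
Because errors are independent across components, Cov(Tᵢ,Tⱼ) = Cov(Xᵢ,Xⱼ); the off-diagonal part of the true-score variance is the same as above.
True-score variance = [0.83 + 0.96] + 1.14 = 1.79 + 1.14 = 2.93.
Reliability = 2.93 / 3.14 = 0.9331.

0.9331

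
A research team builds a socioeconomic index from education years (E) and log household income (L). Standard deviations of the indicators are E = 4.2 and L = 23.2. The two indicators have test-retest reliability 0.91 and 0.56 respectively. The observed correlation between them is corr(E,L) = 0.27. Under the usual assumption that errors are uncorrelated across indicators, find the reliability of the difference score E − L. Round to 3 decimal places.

Var(E−L) = 4.2² + 23.2² − 2·4.2·23.2·0.27 = 555.88 − 52.6176 = 503.262.
Under uncorrelated errors the observed covariances equal the true-score covariances, so only the own-variance terms attenuate.
True-score variance = [4.2²·0.91 + 23.2²·0.56] − 52.6176 = 317.467 − 52.6176 = 264.849.
Reliability = 264.849 / 503.262 = 0.526.

0.526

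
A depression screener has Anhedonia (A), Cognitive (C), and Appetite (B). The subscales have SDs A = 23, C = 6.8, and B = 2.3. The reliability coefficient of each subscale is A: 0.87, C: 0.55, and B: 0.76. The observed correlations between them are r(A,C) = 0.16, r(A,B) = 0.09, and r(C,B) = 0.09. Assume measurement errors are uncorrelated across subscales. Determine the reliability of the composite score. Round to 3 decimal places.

Var(A+C+B) = 23² + 6.8² + 2.3² + 2·[23·6.8·0.16 + 23·2.3·0.09 + 6.8·2.3·0.09] = 580.53 + 62.3852 = 642.915.
With uncorrelated errors the cross-covariances are all true-score covariance, so they carry over unchanged; only the diagonal terms shrink to ρᵢσᵢ².
True-score variance = [23²·0.87 + 6.8²·0.55 + 2.3²·0.76] + 62.3852 = 489.682 + 62.3852 = 552.068.
Reliability = 552.068 / 642.915 = 0.859.

0.859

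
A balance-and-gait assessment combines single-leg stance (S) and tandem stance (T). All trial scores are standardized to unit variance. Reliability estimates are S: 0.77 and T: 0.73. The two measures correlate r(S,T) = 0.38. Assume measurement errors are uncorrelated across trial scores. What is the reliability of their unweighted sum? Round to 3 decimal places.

Var(S+T) = 2 + 2·[0.38] = 2 + 0.76 = 2.76.
Because errors are independent across components, Cov(Tᵢ,Tⱼ) = Cov(Xᵢ,Xⱼ); the off-diagonal part of the true-score variance is the same as above.
True-score variance = [0.77 + 0.73] + 0.76 = 1.5 + 0.76 = 2.26.
Reliability = 2.26 / 2.76 = 0.819.

0.819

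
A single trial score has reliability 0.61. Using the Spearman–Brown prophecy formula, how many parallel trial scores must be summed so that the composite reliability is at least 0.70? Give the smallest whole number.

2

k ≥ ρ*(1−ρ₁)/(ρ₁(1−ρ*)) = 0.70·0.39 / (0.61·0.30) = 1.492.
Smallest integer k = 2.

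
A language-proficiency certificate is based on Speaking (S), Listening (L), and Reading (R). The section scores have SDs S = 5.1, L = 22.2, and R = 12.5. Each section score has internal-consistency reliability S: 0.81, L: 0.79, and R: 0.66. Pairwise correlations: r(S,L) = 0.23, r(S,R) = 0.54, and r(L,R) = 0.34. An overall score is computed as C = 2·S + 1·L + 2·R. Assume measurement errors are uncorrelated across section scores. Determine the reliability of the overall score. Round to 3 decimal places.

Var(C) = 2²·5.1² + 22.2² + 2²·12.5² + 2·[2·5.1·22.2·0.23 + 4·5.1·12.5·0.54 + 2·22.2·12.5·0.34] = 1221.88 + 756.962 = 1978.84.
With uncorrelated errors the cross-covariances are all true-score covariance, so they carry over unchanged; only the diagonal terms shrink to ρᵢσᵢ².
True-score variance = [2²·5.1²·0.81 + 22.2²·0.79 + 2²·12.5²·0.66] + 756.962 = 886.116 + 756.962 = 1643.08.
Reliability = 1643.08 / 1978.84 = 0.830.

0.830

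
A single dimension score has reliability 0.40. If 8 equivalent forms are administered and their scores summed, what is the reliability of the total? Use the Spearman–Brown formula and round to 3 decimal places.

0.842

ρ_k = kρ / (1 + (k−1)ρ) = 8·0.40 / (1 + 7·0.40) = 3.200 / 3.800 = 0.842.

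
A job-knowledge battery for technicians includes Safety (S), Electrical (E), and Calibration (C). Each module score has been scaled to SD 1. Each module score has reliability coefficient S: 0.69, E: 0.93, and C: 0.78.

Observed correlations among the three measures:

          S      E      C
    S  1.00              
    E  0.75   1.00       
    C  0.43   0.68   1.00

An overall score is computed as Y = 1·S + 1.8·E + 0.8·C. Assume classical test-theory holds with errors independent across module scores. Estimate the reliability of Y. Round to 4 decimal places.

0.9337

Var(Y) = 1 + 1.8² + 0.8² + 2·[1.8·0.75 + 0.8·0.43 + 1.44·0.68] = 4.88 + 5.3464 = 10.2264.
With uncorrelated errors the cross-covariances are all true-score covariance, so they carry over unchanged; only the diagonal terms shrink to ρᵢσᵢ².
True-score variance = [0.69 + 1.8²·0.93 + 0.8²·0.78] + 5.3464 = 4.2024 + 5.3464 = 9.5488.
Reliability = 9.5488 / 10.2264 = 0.9337.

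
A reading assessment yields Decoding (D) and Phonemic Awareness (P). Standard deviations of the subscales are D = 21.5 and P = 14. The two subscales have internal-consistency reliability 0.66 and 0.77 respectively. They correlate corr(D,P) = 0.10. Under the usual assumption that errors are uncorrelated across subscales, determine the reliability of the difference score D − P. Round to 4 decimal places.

0.6618

Var(D−P) = 21.5² + 14² − 2·21.5·14·0.10 = 658.25 − 60.2 = 598.05.
Under uncorrelated errors the observed covariances equal the true-score covariances, so only the own-variance terms attenuate.
True-score variance = [21.5²·0.66 + 14²·0.77] − 60.2 = 456.005 − 60.2 = 395.805.
Reliability = 395.805 / 598.05 = 0.6618.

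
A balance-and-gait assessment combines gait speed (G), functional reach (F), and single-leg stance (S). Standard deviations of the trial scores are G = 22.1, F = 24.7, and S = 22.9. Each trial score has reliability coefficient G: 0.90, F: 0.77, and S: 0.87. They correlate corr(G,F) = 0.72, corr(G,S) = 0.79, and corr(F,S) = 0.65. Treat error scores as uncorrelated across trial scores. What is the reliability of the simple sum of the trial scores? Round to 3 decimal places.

Var(G+F+S) = 22.1² + 24.7² + 22.9² + 2·[22.1·24.7·0.72 + 22.1·22.9·0.79 + 24.7·22.9·0.65] = 1622.91 + 2320.99 = 3943.9.
Because errors are independent across components, Cov(Tᵢ,Tⱼ) = Cov(Xᵢ,Xⱼ); the off-diagonal part of the true-score variance is the same as above.
True-score variance = [22.1²·0.90 + 24.7²·0.77 + 22.9²·0.87] + 2320.99 = 1365.58 + 2320.99 = 3686.57.
Reliability = 3686.57 / 3943.9 = 0.935.

0.935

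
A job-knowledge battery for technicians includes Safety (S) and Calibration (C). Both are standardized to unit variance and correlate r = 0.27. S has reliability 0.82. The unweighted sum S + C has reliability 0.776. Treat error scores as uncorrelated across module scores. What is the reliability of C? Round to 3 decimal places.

0.611

Var(S+C) = 2 + 2·0.27 = 2.540.
True-score variance = ρ_S + ρ_C + 2·0.27, so 0.776 = (0.82 + ρ_C + 0.54) / 2.540.
ρ_C = 0.776·2.540 − 0.82 − 0.54 = 0.611.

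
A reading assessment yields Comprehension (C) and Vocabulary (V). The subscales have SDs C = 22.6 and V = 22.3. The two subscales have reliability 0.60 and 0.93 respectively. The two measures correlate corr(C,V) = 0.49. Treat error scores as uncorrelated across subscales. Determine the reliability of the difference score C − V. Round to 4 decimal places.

0.5349

Var(C−V) = 22.6² + 22.3² − 2·22.6·22.3·0.49 = 1008.05 − 493.9 = 514.15.
Under uncorrelated errors the observed covariances equal the true-score covariances, so only the own-variance terms attenuate.
True-score variance = [22.6²·0.60 + 22.3²·0.93] − 493.9 = 768.936 − 493.9 = 275.035.
Reliability = 275.035 / 514.15 = 0.5349.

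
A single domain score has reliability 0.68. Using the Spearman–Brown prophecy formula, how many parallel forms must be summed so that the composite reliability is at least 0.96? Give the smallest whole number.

k ≥ ρ*(1−ρ₁)/(ρ₁(1−ρ*)) = 0.96·0.32 / (0.68·0.04) = 11.294.
Smallest integer k = 12.

12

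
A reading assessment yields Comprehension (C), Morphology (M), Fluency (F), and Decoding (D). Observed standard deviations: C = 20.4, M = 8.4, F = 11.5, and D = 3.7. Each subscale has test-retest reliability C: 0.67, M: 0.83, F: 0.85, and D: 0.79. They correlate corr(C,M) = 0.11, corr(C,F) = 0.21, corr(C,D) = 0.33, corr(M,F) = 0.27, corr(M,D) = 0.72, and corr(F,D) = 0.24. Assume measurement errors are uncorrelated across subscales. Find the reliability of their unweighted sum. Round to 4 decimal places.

0.8162

Var(C+M+F+D) = 20.4² + 8.4² + 11.5² + 3.7² + 2·[20.4·8.4·0.11 + 20.4·11.5·0.21 + 20.4·3.7·0.33 + 8.4·11.5·0.27 + 8.4·3.7·0.72 + 11.5·3.7·0.24] = 632.66 + 303.391 = 936.051.
Because errors are independent across components, Cov(Tᵢ,Tⱼ) = Cov(Xᵢ,Xⱼ); the off-diagonal part of the true-score variance is the same as above.
True-score variance = [20.4²·0.67 + 8.4²·0.83 + 11.5²·0.85 + 3.7²·0.79] + 303.391 = 460.62 + 303.391 = 764.011.
Reliability = 764.011 / 936.051 = 0.8162.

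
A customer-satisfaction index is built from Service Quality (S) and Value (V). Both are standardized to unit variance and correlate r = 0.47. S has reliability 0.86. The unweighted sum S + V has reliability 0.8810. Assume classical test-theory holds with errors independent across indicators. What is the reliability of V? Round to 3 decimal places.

0.790

Var(S+V) = 2 + 2·0.47 = 2.940.
True-score variance = ρ_S + ρ_V + 2·0.47, so 0.8810 = (0.86 + ρ_V + 0.94) / 2.940.
ρ_V = 0.8810·2.940 − 0.86 − 0.94 = 0.790.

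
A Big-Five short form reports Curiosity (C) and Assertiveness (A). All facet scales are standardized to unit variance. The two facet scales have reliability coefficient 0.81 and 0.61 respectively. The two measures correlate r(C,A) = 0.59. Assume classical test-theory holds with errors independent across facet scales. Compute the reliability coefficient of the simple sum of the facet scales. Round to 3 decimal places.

0.818

Var(C+A) = 2 + 2·[0.59] = 2 + 1.18 = 3.18.
With uncorrelated errors the cross-covariances are all true-score covariance, so they carry over unchanged; only the diagonal terms shrink to ρᵢσᵢ².
True-score variance = [0.81 + 0.61] + 1.18 = 1.42 + 1.18 = 2.6.
Reliability = 2.6 / 3.18 = 0.818.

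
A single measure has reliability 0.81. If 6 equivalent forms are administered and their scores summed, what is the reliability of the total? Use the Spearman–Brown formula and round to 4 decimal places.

ρ_k = kρ / (1 + (k−1)ρ) = 6·0.81 / (1 + 5·0.81) = 4.860 / 5.050 = 0.9624.

0.9624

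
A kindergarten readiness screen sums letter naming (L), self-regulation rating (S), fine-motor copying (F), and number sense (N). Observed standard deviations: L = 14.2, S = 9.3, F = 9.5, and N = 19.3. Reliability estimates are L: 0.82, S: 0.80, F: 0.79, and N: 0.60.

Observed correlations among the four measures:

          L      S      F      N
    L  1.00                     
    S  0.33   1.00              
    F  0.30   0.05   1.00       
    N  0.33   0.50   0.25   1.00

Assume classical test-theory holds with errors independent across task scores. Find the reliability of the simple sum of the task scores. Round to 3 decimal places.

0.839

Var(L+S+F+N) = 14.2² + 9.3² + 9.5² + 19.3² + 2·[14.2·9.3·0.33 + 14.2·9.5·0.30 + 14.2·19.3·0.33 + 9.3·9.5·0.05 + 9.3·19.3·0.50 + 9.5·19.3·0.25] = 750.87 + 628.979 = 1379.85.
Under uncorrelated errors the observed covariances equal the true-score covariances, so only the own-variance terms attenuate.
True-score variance = [14.2²·0.82 + 9.3²·0.80 + 9.5²·0.79 + 19.3²·0.60] + 628.979 = 529.328 + 628.979 = 1158.31.
Reliability = 1158.31 / 1379.85 = 0.839.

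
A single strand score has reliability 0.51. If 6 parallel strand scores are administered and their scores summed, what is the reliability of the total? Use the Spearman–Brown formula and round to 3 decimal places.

ρ_k = kρ / (1 + (k−1)ρ) = 6·0.51 / (1 + 5·0.51) = 3.060 / 3.550 = 0.862.

0.862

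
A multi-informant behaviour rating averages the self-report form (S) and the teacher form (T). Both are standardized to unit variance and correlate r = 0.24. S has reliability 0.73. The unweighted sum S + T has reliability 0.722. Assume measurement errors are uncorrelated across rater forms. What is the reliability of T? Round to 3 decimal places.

0.581

Var(S+T) = 2 + 2·0.24 = 2.480.
True-score variance = ρ_S + ρ_T + 2·0.24, so 0.722 = (0.73 + ρ_T + 0.48) / 2.480.
ρ_T = 0.722·2.480 − 0.73 − 0.48 = 0.581.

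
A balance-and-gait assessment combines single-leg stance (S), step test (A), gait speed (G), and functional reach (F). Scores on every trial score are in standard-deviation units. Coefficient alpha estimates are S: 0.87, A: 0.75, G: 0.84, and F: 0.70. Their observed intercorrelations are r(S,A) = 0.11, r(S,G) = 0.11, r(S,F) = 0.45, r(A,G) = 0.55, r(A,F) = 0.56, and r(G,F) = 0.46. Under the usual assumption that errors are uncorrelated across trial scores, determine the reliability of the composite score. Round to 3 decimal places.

Var(S+A+G+F) = 4 + 2·[0.11 + 0.11 + 0.45 + 0.55 + 0.56 + 0.46] = 4 + 4.48 = 8.48.
Under uncorrelated errors the observed covariances equal the true-score covariances, so only the own-variance terms attenuate.
True-score variance = [0.87 + 0.75 + 0.84 + 0.70] + 4.48 = 3.16 + 4.48 = 7.64.
Reliability = 7.64 / 8.48 = 0.901.

0.901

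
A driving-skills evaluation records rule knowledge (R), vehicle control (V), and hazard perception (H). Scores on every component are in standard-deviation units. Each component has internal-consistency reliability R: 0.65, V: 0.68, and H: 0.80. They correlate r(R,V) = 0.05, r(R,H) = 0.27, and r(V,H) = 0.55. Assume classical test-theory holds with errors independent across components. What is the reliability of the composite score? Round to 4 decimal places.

0.8165

Var(R+V+H) = 3 + 2·[0.05 + 0.27 + 0.55] = 3 + 1.74 = 4.74.
Under uncorrelated errors the observed covariances equal the true-score covariances, so only the own-variance terms attenuate.
True-score variance = [0.65 + 0.68 + 0.80] + 1.74 = 2.13 + 1.74 = 3.87.
Reliability = 3.87 / 4.74 = 0.8165.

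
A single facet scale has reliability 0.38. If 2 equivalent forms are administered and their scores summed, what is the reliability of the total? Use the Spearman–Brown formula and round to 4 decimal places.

0.5507

ρ_k = kρ / (1 + (k−1)ρ) = 2·0.38 / (1 + 1·0.38) = 0.760 / 1.380 = 0.5507.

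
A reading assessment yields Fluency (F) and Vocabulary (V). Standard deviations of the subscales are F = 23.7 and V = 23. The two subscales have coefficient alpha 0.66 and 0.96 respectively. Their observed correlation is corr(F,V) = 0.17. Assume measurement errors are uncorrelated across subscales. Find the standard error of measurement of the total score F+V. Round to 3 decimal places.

14.565

Var(total) = 1090.69 + 185.334 = 1276.02.
True-score variance = 878.555 + 185.334 = 1063.89, so reliability = 0.8338.
Error variance = 1276.02 − 1063.89 = 212.135; SEM = √212.135 = 14.565.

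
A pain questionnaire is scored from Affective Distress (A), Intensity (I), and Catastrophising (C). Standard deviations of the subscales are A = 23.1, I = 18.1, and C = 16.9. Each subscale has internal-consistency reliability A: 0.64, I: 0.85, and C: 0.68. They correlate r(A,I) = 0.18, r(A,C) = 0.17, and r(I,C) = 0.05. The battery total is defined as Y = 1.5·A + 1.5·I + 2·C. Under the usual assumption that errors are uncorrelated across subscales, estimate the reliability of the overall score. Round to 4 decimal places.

0.7676

Var(Y) = 1.5²·23.1² + 1.5²·18.1² + 2²·16.9² + 2·[2.25·23.1·18.1·0.18 + 3·23.1·16.9·0.17 + 3·18.1·16.9·0.05] = 3080.18 + 828.634 = 3908.82.
With uncorrelated errors the cross-covariances are all true-score covariance, so they carry over unchanged; only the diagonal terms shrink to ρᵢσᵢ².
True-score variance = [1.5²·23.1²·0.64 + 1.5²·18.1²·0.85 + 2²·16.9²·0.68] + 828.634 = 2171.81 + 828.634 = 3000.45.
Reliability = 3000.45 / 3908.82 = 0.7676.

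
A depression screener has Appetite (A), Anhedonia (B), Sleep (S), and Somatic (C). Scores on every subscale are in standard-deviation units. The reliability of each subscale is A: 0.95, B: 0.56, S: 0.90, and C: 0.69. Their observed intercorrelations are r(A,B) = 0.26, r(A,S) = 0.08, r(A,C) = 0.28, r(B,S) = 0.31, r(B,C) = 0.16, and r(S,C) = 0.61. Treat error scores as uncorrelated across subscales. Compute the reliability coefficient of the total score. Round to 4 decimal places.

Var(A+B+S+C) = 4 + 2·[0.26 + 0.08 + 0.28 + 0.31 + 0.16 + 0.61] = 4 + 3.4 = 7.4.
Under uncorrelated errors the observed covariances equal the true-score covariances, so only the own-variance terms attenuate.
True-score variance = [0.95 + 0.56 + 0.90 + 0.69] + 3.4 = 3.1 + 3.4 = 6.5.
Reliability = 6.5 / 7.4 = 0.8784.

0.8784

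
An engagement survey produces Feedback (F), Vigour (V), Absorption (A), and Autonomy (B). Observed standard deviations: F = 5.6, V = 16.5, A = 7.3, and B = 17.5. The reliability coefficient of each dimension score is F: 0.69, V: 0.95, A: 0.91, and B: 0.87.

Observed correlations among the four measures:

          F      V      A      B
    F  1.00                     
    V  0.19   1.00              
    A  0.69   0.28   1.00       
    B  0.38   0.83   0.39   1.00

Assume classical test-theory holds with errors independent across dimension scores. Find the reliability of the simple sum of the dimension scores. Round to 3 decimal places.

Var(F+V+A+B) = 5.6² + 16.5² + 7.3² + 17.5² + 2·[5.6·16.5·0.19 + 5.6·7.3·0.69 + 5.6·17.5·0.38 + 16.5·7.3·0.28 + 16.5·17.5·0.83 + 7.3·17.5·0.39] = 663.15 + 812.428 = 1475.58.
Under uncorrelated errors the observed covariances equal the true-score covariances, so only the own-variance terms attenuate.
True-score variance = [5.6²·0.69 + 16.5²·0.95 + 7.3²·0.91 + 17.5²·0.87] + 812.428 = 595.207 + 812.428 = 1407.64.
Reliability = 1407.64 / 1475.58 = 0.954.

0.954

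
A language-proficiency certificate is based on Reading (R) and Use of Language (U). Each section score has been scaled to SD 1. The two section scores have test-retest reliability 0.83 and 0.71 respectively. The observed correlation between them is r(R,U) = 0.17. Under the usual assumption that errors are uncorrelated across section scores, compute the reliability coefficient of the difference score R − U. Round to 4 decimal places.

Var(R−U) = 1 + 1 − 2·0.17 = 2 − 0.34 = 1.66.
Under uncorrelated errors the observed covariances equal the true-score covariances, so only the own-variance terms attenuate.
True-score variance = [0.83 + 0.71] − 0.34 = 1.54 − 0.34 = 1.2.
Reliability = 1.2 / 1.66 = 0.7229.

0.7229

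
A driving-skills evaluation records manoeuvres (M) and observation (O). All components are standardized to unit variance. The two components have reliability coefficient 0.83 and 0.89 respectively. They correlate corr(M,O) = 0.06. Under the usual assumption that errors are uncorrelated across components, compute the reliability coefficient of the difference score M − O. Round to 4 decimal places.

0.8511

Var(M−O) = 1 + 1 − 2·0.06 = 2 − 0.12 = 1.88.
With uncorrelated errors the cross-covariances are all true-score covariance, so they carry over unchanged; only the diagonal terms shrink to ρᵢσᵢ².
True-score variance = [0.83 + 0.89] − 0.12 = 1.72 − 0.12 = 1.6.
Reliability = 1.6 / 1.88 = 0.8511.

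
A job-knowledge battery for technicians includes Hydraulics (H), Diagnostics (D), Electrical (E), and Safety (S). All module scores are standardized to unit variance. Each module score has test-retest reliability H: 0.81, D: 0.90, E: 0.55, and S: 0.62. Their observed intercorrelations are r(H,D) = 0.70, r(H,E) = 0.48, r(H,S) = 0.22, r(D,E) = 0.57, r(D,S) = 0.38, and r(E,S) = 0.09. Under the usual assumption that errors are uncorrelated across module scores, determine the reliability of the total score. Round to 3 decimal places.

0.874

Var(H+D+E+S) = 4 + 2·[0.70 + 0.48 + 0.22 + 0.57 + 0.38 + 0.09] = 4 + 4.88 = 8.88.
Under uncorrelated errors the observed covariances equal the true-score covariances, so only the own-variance terms attenuate.
True-score variance = [0.81 + 0.90 + 0.55 + 0.62] + 4.88 = 2.88 + 4.88 = 7.76.
Reliability = 7.76 / 8.88 = 0.874.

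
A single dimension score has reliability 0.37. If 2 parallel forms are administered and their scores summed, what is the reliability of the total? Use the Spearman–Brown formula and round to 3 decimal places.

ρ_k = kρ / (1 + (k−1)ρ) = 2·0.37 / (1 + 1·0.37) = 0.740 / 1.370 = 0.540.

0.540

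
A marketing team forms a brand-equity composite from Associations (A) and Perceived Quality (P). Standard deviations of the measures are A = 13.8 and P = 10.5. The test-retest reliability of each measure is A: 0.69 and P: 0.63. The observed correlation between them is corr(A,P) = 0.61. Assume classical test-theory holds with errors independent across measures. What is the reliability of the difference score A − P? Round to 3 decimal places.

Var(A−P) = 13.8² + 10.5² − 2·13.8·10.5·0.61 = 300.69 − 176.778 = 123.912.
With uncorrelated errors the cross-covariances are all true-score covariance, so they carry over unchanged; only the diagonal terms shrink to ρᵢσᵢ².
True-score variance = [13.8²·0.69 + 10.5²·0.63] − 176.778 = 200.861 − 176.778 = 24.0831.
Reliability = 24.0831 / 123.912 = 0.194.

0.194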